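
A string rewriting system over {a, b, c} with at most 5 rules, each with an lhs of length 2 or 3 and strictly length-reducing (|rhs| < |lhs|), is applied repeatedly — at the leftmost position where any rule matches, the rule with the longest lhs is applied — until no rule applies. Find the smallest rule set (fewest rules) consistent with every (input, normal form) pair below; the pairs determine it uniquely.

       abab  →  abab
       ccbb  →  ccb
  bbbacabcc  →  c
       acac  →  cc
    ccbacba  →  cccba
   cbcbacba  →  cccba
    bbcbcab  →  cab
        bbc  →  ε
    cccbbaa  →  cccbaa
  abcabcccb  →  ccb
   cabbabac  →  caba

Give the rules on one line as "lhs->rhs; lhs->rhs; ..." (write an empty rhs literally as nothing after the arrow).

  | abab
  | ccbb => ccb
  | bbbacabcc => bbacabcc => bacabcc => bcabcc => abcc => ac => c
  | acac => cac => cc

ac->c; bb->b; bc->; bcb->cb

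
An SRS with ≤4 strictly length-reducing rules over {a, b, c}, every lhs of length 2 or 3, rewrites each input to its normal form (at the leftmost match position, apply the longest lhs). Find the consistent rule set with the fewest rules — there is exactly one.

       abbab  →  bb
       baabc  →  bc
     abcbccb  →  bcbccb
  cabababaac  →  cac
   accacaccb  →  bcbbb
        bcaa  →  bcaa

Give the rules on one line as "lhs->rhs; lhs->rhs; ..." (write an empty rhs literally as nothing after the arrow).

  | abbab => bbab => bb
  | baabc => abc => bc
  | abcbccb => bcbccb
  | cabababaac => cbababaac => cbabaac => cbaac => cac

ab->b; acc->bb; ba->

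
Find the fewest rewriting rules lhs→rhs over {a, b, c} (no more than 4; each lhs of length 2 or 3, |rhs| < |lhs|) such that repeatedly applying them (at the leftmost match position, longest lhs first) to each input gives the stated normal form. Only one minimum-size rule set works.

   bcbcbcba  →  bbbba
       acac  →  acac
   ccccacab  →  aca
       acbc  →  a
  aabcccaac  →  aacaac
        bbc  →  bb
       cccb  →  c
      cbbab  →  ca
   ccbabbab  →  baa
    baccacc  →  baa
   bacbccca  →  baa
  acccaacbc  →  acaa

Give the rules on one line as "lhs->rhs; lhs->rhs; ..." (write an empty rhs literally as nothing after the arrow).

ab->a; bc->b; cb->c; cc->

  | bcbcbcba => bbcbcba => bbbcba => bbbba
  | acac
  | ccccacab => ccacab => acab => aca
  | acbc => acc => a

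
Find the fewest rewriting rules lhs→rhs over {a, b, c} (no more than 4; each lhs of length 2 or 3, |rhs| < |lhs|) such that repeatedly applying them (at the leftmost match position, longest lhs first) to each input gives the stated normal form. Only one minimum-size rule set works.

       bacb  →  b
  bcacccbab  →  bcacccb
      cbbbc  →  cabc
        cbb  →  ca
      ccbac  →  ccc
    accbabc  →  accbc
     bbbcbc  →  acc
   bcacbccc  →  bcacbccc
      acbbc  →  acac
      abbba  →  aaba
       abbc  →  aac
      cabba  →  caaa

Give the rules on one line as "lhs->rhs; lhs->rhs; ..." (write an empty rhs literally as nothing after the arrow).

  | bacb => b
  | bcacccbab => bcacccb
  | cbbbc => cabc
  | cbb => ca

bac->; bb->a; bcb->c; cba->c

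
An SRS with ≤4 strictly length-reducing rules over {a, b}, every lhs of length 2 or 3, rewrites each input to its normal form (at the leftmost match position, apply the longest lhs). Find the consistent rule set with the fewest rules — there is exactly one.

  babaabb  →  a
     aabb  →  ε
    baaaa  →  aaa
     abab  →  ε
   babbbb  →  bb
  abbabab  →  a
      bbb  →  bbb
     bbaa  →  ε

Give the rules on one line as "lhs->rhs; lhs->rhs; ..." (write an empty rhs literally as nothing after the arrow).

  | babaabb => aaabb => aab => a
  | aabb => ab => ε
  | baaaa => aaa
  | abab => ab => ε

ab->; ba->; bab->a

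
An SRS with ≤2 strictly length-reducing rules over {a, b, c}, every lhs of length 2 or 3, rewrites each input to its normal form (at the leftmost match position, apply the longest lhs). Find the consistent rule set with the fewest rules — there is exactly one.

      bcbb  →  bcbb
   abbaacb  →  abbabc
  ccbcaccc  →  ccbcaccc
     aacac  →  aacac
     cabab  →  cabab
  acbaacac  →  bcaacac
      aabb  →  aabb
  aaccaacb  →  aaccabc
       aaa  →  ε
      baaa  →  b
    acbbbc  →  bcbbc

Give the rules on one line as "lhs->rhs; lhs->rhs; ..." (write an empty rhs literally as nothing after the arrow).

  | bcbb
  | abbaacb => abbabc
  | ccbcaccc
  | aacac

aaa->; acb->bc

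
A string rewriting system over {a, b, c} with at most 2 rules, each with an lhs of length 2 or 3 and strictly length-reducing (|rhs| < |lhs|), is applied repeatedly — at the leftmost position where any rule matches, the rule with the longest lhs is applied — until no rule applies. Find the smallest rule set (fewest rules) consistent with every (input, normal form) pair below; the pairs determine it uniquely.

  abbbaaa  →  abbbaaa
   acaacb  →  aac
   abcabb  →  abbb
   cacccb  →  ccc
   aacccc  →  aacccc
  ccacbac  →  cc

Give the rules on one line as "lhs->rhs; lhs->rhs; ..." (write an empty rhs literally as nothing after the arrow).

  | abbbaaa
  | acaacb => aacb => aac
  | abcabb => abbb
  | cacccb => cccb => ccc

ca->; cb->c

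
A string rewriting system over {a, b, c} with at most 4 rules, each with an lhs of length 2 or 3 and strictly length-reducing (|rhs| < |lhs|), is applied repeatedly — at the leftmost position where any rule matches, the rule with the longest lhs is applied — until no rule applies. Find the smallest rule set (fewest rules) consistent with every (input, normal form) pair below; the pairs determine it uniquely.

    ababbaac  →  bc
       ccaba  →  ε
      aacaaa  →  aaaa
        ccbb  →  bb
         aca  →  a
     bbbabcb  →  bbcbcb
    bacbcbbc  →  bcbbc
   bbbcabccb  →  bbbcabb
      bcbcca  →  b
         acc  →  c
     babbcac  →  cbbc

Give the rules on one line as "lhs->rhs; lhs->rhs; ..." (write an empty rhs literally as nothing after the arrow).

ac->; ba->c; cc->

  | ababbaac => acbbaac => bbaac => bcac => bc
  | ccaba => aba => ac => ε
  | aacaaa => aaaa
  | ccbb => bb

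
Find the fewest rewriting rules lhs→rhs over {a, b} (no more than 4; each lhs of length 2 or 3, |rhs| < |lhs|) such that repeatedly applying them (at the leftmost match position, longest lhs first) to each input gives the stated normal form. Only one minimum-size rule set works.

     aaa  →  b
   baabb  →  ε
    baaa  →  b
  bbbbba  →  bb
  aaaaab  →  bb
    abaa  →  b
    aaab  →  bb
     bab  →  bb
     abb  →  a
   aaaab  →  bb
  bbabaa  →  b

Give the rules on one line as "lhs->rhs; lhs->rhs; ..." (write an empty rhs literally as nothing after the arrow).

  | aaa => ba => b
  | baabb => babb => bbb => ε
  | baaa => baa => ba => b
  | bbbbba => bba => bb

aa->b; ab->a; ba->b; bbb->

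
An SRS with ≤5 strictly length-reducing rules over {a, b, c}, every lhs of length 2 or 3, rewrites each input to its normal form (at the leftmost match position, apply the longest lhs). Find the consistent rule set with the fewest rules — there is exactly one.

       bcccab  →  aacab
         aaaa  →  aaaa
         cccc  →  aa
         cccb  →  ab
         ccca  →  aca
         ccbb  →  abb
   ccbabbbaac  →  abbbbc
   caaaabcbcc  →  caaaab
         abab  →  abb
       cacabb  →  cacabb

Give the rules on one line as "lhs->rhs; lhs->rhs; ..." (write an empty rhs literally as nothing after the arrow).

ba->b; bcc->aa; cb->b; cc->a

  | bcccab => aacab
  | aaaa
  | cccc => acc => aa
  | cccb => acb => ab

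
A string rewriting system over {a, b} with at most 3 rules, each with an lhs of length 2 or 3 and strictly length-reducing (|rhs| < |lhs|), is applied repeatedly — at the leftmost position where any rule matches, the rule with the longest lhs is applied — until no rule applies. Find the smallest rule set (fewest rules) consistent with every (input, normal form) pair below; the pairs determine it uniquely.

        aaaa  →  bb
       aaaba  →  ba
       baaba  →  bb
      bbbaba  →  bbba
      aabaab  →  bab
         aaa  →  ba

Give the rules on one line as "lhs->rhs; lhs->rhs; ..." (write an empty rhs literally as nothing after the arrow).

  | aaaa => baa => bb
  | aaaba => baba => ba
  | baaba => baa => bb
  | bbbaba => bbba

aa->b; aab->a; aba->a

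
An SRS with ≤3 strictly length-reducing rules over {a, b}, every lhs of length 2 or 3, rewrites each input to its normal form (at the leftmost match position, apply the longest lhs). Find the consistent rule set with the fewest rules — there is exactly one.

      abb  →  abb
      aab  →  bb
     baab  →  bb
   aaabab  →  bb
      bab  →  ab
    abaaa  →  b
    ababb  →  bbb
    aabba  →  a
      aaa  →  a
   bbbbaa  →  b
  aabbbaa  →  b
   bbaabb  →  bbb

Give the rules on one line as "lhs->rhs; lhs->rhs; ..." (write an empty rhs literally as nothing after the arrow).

aa->b; ba->a

  | abb
  | aab => bb
  | baab => aab => bb
  | aaabab => babab => abab => aab => bb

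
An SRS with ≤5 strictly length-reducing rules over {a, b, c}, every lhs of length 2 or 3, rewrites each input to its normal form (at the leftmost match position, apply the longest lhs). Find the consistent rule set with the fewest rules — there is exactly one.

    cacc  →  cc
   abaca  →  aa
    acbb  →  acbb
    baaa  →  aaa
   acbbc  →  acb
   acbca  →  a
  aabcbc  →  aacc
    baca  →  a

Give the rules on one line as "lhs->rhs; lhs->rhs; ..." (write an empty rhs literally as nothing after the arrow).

  | cacc => cc
  | abaca => aaca => aa
  | acbb
  | baaa => aaa

ba->a; bc->; bcb->c; ca->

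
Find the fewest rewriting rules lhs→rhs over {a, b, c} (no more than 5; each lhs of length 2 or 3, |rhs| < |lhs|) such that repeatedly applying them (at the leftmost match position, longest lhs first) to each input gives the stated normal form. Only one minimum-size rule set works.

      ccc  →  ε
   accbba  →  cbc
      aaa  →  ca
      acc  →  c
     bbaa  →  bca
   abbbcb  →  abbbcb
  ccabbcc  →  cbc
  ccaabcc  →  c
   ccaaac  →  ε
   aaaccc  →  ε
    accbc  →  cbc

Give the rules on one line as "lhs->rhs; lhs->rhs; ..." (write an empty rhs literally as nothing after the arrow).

aa->c; ac->; ba->c; cc->a

  | ccc => ac => ε
  | accbba => cbba => cbc
  | aaa => ca
  | acc => c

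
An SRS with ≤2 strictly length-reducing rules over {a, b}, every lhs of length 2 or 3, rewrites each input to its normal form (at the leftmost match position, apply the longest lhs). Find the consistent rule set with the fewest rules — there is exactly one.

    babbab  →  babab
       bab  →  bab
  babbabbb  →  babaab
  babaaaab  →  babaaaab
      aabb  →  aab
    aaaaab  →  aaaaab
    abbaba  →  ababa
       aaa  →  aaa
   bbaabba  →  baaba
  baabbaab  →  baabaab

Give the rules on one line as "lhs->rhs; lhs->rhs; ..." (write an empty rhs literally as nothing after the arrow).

  | babbab => babab
  | bab
  | babbabbb => bababbb => babaab
  | babaaaab

bb->b; bbb->ab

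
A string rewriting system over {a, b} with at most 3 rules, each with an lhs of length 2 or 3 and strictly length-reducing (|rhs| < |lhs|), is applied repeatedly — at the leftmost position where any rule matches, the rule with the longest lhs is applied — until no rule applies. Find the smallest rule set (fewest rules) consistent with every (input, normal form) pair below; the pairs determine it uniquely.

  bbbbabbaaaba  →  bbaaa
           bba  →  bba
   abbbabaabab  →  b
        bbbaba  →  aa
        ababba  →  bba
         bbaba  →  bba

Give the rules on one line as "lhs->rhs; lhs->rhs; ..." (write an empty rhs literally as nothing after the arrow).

ab->b; aba->a; bbb->a

  | bbbbabbaaaba => ababbaaaba => abbaaaba => bbaaaba => bbaaa
  | bba
  | abbbabaabab => bbbabaabab => aabaabab => aaabab => aaab => aab => ab => b
  | bbbaba => aaba => aa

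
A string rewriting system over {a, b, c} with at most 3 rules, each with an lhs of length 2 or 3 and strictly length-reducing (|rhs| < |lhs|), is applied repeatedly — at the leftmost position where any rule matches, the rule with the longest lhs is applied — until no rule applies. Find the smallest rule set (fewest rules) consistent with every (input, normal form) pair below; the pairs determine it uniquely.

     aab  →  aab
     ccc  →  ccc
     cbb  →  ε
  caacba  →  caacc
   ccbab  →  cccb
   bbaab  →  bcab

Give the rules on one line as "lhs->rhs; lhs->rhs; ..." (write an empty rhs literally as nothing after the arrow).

  | aab
  | ccc
  | cbb => ε
  | caacba => caacc

ba->c; cbb->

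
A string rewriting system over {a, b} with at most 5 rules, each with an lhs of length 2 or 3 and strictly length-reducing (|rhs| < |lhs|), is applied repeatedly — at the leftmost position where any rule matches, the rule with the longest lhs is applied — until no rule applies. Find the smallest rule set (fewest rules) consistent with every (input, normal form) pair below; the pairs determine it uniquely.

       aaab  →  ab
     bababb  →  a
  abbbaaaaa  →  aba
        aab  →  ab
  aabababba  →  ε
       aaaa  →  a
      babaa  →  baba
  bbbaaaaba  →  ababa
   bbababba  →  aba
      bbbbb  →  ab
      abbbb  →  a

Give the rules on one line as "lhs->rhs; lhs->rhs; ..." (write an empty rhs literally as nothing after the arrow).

  | aaab => aab => ab
  | bababb => babbb => bbbb => abb => bb => a
  | abbbaaaaa => bbbaaaaa => abaaaaa => abaaaa => abaaa => abaa => aba
  | aab => ab

aa->a; abb->bb; bb->a; bba->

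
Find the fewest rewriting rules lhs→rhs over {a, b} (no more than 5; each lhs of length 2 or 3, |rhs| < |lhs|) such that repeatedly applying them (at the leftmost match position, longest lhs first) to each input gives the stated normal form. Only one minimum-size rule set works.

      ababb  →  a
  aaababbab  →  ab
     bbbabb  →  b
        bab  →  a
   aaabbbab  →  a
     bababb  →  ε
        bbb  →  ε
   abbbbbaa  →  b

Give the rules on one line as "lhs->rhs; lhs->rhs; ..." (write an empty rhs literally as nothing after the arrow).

  | ababb => abbb => a
  | aaababbab => bababbab => bbabbab => aabbab => bbbab => ab
  | bbbabb => abb => aa => b
  | bab => bb => a

aa->b; ba->b; bb->a; bbb->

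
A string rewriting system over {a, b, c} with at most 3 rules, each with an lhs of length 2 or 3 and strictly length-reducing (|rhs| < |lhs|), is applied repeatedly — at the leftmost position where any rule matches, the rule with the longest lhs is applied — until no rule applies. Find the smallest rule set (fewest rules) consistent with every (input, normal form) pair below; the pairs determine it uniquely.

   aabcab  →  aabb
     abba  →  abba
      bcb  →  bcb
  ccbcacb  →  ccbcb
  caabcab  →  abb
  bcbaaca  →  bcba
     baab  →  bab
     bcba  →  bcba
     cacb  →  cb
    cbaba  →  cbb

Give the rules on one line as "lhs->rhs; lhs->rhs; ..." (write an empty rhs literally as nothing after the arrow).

aba->b; baa->ba; ca->

  | aabcab => aabb
  | abba
  | bcb
  | ccbcacb => ccbcb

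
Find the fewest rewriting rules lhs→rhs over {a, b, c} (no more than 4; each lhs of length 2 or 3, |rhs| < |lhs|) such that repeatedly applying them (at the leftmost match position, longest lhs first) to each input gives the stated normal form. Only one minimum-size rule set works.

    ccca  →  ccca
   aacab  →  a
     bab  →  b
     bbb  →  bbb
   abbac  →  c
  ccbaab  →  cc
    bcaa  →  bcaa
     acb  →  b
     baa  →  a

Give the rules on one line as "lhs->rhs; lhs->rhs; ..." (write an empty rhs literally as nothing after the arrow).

  | ccca
  | aacab => aab => a
  | bab => b
  | bbb

ab->; ac->; ba->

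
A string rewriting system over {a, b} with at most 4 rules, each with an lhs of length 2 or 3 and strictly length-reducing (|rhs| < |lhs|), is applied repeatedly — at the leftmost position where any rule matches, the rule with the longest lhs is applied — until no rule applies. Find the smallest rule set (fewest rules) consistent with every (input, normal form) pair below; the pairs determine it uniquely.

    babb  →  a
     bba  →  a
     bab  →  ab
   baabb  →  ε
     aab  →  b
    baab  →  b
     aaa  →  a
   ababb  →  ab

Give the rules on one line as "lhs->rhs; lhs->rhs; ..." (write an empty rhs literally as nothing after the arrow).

aa->; aba->ab; ba->a; bb->

  | babb => abb => a
  | bba => a
  | bab => ab
  | baabb => aabb => bb => ε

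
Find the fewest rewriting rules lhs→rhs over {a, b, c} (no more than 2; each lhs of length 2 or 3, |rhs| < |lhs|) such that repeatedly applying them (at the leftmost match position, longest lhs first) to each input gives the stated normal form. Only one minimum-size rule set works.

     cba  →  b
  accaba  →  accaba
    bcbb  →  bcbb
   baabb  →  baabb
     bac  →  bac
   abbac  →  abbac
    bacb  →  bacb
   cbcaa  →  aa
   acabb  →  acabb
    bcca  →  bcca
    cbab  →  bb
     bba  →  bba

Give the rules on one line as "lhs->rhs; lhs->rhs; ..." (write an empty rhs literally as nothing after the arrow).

cba->b; cbc->

  | cba => b
  | accaba
  | bcbb
  | baabb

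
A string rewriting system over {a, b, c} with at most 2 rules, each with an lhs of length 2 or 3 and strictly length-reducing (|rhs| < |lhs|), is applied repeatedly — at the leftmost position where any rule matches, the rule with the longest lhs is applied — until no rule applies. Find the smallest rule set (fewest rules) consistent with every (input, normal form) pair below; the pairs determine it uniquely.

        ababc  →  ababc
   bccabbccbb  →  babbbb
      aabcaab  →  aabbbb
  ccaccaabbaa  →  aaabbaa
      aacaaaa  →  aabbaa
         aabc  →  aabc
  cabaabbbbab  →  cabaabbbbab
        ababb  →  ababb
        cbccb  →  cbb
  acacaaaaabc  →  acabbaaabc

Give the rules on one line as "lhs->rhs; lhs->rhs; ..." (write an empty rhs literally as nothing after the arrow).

  | ababc
  | bccabbccbb => babbccbb => babbbb
  | aabcaab => aabbbb
  | ccaccaabbaa => accaabbaa => aaabbaa

caa->bb; cc->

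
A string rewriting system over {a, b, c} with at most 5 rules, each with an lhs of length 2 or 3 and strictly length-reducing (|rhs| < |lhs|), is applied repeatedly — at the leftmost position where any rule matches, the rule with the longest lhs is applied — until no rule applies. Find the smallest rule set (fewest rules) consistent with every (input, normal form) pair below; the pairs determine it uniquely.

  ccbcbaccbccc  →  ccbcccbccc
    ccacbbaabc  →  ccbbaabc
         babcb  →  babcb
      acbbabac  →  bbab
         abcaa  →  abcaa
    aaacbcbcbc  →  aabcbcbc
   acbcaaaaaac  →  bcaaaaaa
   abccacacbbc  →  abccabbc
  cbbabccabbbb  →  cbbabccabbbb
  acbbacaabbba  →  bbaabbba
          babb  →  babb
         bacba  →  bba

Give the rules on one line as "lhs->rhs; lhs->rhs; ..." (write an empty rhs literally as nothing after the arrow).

ac->a; acb->b; bac->b; cba->c

  | ccbcbaccbccc => ccbcccbccc
  | ccacbbaabc => ccbbaabc
  | babcb
  | acbbabac => bbabac => bbab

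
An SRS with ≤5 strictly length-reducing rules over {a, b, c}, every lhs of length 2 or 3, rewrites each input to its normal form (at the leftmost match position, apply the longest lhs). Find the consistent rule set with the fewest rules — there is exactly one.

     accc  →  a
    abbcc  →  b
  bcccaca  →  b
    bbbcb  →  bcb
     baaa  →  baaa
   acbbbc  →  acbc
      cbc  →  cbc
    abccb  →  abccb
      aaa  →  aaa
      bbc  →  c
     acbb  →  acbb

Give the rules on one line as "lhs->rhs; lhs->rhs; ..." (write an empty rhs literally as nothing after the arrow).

abb->bc; aca->; bbc->c; ccc->

  | accc => a
  | abbcc => bccc => b
  | bcccaca => baca => b
  | bbbcb => bcb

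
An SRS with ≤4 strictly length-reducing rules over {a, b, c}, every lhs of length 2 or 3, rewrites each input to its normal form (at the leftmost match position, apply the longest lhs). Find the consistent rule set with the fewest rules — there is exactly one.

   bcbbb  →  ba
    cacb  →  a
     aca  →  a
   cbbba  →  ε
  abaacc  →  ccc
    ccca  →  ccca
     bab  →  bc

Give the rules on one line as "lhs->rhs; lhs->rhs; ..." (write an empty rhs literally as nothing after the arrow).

  | bcbbb => babb => bcb => ba
  | cacb => cb => a
  | aca => a
  | cbbba => abba => cba => aa => ε

aa->; ab->c; ac->; cb->a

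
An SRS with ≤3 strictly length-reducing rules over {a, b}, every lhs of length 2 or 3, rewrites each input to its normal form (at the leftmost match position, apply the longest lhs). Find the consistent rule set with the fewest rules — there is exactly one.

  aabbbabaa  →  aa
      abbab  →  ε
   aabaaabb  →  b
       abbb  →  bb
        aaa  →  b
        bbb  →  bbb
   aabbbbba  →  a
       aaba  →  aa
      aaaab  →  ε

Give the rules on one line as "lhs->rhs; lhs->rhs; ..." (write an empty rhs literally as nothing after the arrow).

aaa->b; ab->; ba->a

  | aabbbabaa => abbabaa => babaa => abaa => aa
  | abbab => bab => ab => ε
  | aabaaabb => aaaabb => babb => abb => b
  | abbb => bb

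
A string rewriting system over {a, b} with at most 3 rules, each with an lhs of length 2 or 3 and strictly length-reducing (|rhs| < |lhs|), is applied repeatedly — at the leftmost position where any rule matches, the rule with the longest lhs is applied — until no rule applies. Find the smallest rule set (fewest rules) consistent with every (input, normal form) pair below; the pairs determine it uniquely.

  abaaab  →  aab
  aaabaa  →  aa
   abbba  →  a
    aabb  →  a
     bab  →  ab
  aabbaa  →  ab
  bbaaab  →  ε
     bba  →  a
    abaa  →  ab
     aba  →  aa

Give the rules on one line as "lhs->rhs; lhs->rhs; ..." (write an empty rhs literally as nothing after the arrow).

  | abaaab => aaaab => abab => aab
  | aaabaa => abbaa => aa
  | abbba => ba => a
  | aabb => a

aaa->ab; abb->; ba->a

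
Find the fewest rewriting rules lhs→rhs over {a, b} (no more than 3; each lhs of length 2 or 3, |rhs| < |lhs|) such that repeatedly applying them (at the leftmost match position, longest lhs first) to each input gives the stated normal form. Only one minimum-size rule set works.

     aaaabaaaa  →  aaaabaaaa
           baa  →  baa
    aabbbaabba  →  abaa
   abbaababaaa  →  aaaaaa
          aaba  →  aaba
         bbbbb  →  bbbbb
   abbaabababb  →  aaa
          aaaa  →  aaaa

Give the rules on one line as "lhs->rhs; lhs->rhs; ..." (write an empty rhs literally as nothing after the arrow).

abb->; bab->a

  | aaaabaaaa
  | baa
  | aabbbaabba => abaabba => abaa
  | abbaababaaa => aababaaa => aaaaaa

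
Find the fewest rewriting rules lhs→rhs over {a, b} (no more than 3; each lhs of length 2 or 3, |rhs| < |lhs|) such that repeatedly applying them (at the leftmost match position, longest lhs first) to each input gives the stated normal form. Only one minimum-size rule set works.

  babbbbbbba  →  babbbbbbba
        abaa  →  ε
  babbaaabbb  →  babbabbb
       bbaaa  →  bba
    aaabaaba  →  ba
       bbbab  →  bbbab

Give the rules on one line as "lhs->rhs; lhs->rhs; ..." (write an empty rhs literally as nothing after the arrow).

  | babbbbbbba
  | abaa => aa => ε
  | babbaaabbb => babbabbb
  | bbaaa => bba

aa->; aba->a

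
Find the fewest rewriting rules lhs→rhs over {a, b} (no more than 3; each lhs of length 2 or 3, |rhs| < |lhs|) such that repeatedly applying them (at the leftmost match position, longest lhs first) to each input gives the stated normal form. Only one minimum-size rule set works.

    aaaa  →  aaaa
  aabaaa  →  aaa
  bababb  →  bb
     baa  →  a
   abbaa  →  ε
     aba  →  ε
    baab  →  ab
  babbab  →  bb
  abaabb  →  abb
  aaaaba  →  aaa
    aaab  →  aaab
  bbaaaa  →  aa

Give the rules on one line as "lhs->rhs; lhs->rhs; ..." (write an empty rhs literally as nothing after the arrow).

  | aaaa
  | aabaaa => aaa
  | bababb => babb => bb
  | baa => a

aba->; ba->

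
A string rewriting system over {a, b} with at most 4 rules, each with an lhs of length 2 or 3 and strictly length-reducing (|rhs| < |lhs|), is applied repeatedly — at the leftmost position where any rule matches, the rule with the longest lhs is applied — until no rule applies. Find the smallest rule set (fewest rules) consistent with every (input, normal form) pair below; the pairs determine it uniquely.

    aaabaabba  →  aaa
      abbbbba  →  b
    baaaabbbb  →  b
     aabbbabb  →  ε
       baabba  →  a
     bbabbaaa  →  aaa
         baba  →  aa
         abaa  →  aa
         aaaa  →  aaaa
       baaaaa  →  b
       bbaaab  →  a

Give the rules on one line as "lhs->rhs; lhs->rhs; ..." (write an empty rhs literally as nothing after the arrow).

ab->; ba->b; bab->a; bb->b

  | aaabaabba => aaaabba => aaaba => aaa
  | abbbbba => bbbba => bbba => bba => ba => b
  | baaaabbbb => baaabbbb => baabbbb => babbbb => abbb => bb => b
  | aabbbabb => abbabb => babb => ab => ε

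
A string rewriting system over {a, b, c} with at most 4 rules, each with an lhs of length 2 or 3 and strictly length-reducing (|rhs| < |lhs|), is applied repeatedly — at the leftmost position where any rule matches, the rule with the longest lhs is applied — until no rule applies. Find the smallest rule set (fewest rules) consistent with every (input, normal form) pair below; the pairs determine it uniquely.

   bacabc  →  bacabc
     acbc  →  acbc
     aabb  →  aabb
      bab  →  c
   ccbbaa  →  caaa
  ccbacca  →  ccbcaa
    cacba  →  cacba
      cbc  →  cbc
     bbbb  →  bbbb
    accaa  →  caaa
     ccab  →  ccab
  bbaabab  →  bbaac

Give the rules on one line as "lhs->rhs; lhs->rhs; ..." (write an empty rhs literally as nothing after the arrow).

acc->ca; bab->c; cbb->a

  | bacabc
  | acbc
  | aabb
  | bab => c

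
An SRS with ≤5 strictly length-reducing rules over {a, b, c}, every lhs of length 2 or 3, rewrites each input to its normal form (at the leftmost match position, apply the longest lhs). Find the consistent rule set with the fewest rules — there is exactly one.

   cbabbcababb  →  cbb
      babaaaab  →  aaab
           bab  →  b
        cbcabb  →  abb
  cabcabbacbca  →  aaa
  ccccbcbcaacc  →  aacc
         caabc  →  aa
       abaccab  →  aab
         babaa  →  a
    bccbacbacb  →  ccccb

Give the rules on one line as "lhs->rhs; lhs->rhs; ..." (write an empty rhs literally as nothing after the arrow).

  | cbabbcababb => cbbcababb => cbababb => cbabb => cbb
  | babaaaab => baaaab => aaab
  | bab => b
  | cbcabb => cabb => abb

ba->; bc->; bcc->cc; ca->a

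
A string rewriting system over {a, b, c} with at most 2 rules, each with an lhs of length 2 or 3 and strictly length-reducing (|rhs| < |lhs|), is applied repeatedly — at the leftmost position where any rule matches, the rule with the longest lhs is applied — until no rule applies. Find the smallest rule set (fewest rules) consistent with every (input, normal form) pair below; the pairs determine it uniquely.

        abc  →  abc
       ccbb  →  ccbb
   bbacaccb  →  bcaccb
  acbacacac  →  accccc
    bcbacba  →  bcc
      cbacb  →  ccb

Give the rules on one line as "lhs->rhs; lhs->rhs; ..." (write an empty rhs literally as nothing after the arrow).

aca->cc; ba->

  | abc
  | ccbb
  | bbacaccb => bcaccb
  | acbacacac => accacac => accccc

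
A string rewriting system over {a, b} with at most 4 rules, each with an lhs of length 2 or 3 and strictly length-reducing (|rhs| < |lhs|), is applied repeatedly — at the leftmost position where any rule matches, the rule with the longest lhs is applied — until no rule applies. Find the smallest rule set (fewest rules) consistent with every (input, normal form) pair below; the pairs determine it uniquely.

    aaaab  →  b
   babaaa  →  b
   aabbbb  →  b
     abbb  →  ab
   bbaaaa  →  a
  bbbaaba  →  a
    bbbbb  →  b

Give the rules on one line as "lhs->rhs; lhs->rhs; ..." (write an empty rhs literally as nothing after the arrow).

aa->b; aaa->a; ba->; bb->b

  | aaaab => aab => bb => b
  | babaaa => baaa => aa => b
  | aabbbb => bbbbb => bbbb => bbb => bb => b
  | abbb => abb => ab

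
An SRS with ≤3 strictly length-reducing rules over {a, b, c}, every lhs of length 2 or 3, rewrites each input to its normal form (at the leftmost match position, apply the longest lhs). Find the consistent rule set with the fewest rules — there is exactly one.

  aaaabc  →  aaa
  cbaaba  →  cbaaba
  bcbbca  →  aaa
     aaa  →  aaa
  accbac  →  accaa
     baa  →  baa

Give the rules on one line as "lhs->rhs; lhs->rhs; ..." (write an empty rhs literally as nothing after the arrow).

abc->; bac->aa; cbb->a

  | aaaabc => aaa
  | cbaaba
  | bcbbca => baca => aaa
  | aaa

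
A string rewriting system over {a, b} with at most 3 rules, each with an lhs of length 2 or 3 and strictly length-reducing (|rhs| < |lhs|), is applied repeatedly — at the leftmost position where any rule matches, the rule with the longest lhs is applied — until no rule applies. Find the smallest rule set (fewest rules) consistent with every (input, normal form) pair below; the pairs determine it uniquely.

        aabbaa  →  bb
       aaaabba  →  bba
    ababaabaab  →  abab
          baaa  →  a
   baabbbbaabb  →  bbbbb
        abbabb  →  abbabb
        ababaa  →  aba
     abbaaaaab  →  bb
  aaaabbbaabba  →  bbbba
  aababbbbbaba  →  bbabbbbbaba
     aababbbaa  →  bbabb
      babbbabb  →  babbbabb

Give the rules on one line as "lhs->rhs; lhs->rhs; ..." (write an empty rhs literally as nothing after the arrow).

aa->b; baa->

  | aabbaa => bbbaa => bb
  | aaaabba => baabba => bba
  | ababaabaab => ababaab => abab
  | baaa => a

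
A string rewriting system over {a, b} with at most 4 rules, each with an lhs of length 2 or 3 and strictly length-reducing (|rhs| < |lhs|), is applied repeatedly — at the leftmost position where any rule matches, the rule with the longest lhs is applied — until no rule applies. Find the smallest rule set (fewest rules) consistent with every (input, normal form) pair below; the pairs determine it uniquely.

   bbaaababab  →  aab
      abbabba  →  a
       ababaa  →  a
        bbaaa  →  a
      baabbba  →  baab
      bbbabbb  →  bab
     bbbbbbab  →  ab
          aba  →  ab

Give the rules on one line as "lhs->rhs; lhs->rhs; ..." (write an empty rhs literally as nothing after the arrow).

  | bbaaababab => aaababab => ababab => abbab => aab
  | abbabba => aabba => aaa => a
  | ababaa => abbaa => aaa => a
  | bbaaa => aaa => a

aaa->a; aba->ab; bb->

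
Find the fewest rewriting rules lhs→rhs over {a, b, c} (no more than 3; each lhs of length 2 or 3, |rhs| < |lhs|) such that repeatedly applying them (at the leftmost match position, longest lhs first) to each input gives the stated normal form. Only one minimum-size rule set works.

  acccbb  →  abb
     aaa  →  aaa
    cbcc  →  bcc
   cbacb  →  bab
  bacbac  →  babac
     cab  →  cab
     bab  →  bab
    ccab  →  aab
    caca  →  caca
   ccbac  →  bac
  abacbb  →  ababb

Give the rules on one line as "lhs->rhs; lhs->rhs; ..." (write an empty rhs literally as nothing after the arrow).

cb->b; cca->aa

  | acccbb => accbb => acbb => abb
  | aaa
  | cbcc => bcc
  | cbacb => bacb => bab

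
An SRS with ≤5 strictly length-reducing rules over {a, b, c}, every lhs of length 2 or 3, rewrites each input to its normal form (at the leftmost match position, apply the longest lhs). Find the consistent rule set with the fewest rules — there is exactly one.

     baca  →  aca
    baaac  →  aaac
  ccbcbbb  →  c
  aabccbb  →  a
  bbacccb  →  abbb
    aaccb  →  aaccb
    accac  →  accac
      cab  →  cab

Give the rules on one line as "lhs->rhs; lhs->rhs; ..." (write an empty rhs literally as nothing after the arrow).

abc->; ba->a; cbb->; ccc->bb

  | baca => aca
  | baaac => aaac
  | ccbcbbb => ccbb => c
  | aabccbb => acbb => a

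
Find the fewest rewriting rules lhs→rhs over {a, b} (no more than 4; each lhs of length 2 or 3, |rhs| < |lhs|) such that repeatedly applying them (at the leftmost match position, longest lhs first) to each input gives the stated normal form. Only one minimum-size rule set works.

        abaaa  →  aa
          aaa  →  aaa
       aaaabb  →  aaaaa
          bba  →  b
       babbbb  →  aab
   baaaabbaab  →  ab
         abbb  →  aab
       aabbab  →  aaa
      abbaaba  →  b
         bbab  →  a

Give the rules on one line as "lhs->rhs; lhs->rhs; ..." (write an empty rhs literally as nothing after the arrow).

  | abaaa => aa
  | aaa
  | aaaabb => aaaaa
  | bba => b

aba->; ba->b; bb->a; bba->b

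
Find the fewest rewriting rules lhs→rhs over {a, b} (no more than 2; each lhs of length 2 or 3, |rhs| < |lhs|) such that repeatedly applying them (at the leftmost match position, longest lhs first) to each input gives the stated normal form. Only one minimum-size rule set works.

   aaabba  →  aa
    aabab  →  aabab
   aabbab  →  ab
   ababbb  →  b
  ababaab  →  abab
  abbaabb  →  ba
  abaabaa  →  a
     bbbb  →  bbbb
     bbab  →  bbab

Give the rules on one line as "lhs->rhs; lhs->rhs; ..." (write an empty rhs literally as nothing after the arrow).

  | aaabba => aabaa => aa
  | aabab
  | aabbab => abaab => ab
  | ababbb => abbab => baab => b

abb->ba; baa->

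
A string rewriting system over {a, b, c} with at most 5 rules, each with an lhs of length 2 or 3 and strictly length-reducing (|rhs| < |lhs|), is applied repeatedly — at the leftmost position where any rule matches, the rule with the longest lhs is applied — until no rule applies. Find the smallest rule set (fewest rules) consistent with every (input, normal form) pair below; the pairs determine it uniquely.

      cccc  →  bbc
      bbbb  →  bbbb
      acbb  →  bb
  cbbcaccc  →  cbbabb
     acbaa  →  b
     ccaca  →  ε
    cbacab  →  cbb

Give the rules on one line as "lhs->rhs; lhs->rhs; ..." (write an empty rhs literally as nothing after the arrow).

  | cccc => bbc
  | bbbb
  | acbb => bb
  | cbbcaccc => cbbaccc => cbbabb

aa->; acb->b; ca->a; ccc->bb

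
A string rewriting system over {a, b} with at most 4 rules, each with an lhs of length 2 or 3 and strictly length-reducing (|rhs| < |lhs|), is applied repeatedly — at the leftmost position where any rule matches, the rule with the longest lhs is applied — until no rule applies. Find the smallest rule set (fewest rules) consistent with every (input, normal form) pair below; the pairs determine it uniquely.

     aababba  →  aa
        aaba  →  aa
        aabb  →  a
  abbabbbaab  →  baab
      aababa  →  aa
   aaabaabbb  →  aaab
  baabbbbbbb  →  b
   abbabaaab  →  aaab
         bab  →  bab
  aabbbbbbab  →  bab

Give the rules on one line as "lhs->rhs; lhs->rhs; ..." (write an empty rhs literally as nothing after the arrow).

aba->a; abb->; bb->b

  | aababba => aabba => aa
  | aaba => aa
  | aabb => a
  | abbabbbaab => abbbaab => baab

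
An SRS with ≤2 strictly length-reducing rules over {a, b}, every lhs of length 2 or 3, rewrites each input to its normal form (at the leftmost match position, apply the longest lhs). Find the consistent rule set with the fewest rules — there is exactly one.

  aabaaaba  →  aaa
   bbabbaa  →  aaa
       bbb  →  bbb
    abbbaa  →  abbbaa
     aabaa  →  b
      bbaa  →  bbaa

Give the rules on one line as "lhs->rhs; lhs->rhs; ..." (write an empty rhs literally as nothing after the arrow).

  | aabaaaba => abaaba => baba => aaa
  | bbabbaa => baabaa => baba => aaa
  | bbb
  | abbbaa

aba->b; bab->aa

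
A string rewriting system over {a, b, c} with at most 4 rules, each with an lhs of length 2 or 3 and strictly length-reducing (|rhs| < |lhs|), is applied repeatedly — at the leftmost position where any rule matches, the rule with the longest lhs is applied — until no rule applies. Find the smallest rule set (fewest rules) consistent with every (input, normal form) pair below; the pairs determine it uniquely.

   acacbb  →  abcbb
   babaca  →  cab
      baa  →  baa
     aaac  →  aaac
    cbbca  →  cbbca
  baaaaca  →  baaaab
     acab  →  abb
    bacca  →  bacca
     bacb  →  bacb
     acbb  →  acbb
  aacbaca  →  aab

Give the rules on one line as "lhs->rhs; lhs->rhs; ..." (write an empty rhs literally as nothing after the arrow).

aca->ab; bab->c; cba->

  | acacbb => abcbb
  | babaca => caca => cab
  | baa
  | aaac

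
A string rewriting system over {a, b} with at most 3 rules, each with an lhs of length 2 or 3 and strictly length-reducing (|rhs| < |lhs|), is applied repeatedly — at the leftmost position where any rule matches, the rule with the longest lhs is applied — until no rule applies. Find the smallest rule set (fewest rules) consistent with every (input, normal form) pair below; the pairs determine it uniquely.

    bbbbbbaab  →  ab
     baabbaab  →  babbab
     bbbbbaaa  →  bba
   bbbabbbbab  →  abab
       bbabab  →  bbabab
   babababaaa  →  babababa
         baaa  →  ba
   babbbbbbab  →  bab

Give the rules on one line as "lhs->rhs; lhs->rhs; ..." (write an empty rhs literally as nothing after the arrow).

  | bbbbbbaab => bbbaab => aab => ab
  | baabbaab => babbaab => babbab
  | bbbbbaaa => bbaaa => bbaa => bba
  | bbbabbbbab => abbbbab => abab

aa->a; bbb->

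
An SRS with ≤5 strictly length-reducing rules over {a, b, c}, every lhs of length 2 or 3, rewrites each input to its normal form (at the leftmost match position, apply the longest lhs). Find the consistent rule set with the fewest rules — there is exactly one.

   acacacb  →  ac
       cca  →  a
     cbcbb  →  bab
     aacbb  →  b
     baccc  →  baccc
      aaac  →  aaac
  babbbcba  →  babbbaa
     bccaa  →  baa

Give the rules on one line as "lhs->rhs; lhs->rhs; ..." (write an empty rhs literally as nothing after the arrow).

aab->c; bcb->ba; ca->a; cb->b

  | acacacb => aacacb => aaacb => aaab => ac
  | cca => ca => a
  | cbcbb => bcbb => bab
  | aacbb => aabb => cb => b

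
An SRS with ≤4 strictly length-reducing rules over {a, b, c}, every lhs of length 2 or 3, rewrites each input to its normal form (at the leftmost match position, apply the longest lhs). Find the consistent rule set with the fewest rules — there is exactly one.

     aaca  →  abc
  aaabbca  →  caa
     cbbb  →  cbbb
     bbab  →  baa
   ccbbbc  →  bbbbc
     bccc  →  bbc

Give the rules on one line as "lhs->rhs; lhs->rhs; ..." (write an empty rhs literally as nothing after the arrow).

  | aaca => abc
  | aaabbca => aacaca => abcca => abba => caa
  | cbbb
  | bbab => baa

abb->ca; aca->bc; bab->aa; cc->b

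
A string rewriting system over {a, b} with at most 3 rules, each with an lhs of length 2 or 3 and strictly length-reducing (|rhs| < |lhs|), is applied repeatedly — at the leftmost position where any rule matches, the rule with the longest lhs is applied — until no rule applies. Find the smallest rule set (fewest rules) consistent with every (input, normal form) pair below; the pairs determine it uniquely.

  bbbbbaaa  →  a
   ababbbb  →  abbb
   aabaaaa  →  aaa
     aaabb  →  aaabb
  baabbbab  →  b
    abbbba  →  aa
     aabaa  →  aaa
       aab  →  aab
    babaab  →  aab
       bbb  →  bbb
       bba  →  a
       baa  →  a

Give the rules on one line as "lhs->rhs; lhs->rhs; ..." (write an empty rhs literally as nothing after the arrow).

ba->a; baa->ba; bab->

  | bbbbbaaa => bbbbbaa => bbbbba => bbbba => bbba => bba => ba => a
  | ababbbb => abbb
  | aabaaaa => aabaaa => aabaa => aaba => aaa
  | aaabb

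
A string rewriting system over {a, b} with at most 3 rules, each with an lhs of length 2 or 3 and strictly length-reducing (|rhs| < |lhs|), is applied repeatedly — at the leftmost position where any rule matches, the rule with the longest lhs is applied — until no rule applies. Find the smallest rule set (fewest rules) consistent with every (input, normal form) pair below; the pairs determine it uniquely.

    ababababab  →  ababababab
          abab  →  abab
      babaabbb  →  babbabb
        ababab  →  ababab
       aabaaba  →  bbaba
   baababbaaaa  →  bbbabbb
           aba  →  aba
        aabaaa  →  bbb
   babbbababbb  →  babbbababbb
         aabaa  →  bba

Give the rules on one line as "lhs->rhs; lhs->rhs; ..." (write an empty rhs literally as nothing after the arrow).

  | ababababab
  | abab
  | babaabbb => babbabb
  | ababab

aa->b; aab->ba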